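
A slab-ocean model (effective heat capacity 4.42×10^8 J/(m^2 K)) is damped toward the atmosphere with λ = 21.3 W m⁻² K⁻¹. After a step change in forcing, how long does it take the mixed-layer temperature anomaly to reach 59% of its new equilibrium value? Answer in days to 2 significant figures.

210 days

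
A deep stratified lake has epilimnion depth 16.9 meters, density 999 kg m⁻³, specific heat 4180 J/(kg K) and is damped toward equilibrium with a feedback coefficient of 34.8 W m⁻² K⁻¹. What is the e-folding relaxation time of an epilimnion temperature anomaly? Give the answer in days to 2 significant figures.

Areal heat capacity C = ρ c_p D = 999 × 4180 × 16.9 = 7.06×10^7 J/(m²·K).
Relaxation time τ = C / λ = 7.06×10^7 / 34.8 = 2.03×10^6 s.
In days: 2.03×10^6 s / (86400 s/day) = 23.5 days.

23 days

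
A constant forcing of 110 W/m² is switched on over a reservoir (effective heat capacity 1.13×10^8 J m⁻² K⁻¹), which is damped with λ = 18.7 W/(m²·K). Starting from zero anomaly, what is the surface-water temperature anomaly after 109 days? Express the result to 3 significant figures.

4.64 K

Areal heat capacity C = 1.13×10^8 J m⁻² K⁻¹ (given).
τ = C / λ = 1.13×10^8 / 18.7 = 6.04×10^6 s.
Equilibrium anomaly ΔT_eq = F / λ = 110 / 18.7 = 5.88 K.
t = 109 days = 9.42×10^6 s, so t/τ = 1.56.
ΔT(t) = ΔT_eq (1 − e^(−t/τ)) = 5.88 × (1 − e^−1.56) = 4.64 K.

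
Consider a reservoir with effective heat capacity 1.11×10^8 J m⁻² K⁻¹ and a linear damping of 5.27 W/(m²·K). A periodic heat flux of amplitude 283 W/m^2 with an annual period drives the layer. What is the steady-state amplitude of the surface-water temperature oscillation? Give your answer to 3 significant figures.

12.4 K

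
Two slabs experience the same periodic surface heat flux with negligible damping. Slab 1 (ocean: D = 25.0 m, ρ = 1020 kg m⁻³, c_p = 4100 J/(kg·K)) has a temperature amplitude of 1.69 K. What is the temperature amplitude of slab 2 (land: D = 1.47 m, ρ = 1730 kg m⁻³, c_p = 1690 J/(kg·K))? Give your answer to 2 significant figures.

C_ocean = 1.05×10^8 J/(m²·K); C_land = 4.30×10^6 J/(m²·K).
A ∝ 1/C ⇒ A_land = A_ocean × C_ocean/C_land = 1.69 × 24.3 = 41.1 K.

41 K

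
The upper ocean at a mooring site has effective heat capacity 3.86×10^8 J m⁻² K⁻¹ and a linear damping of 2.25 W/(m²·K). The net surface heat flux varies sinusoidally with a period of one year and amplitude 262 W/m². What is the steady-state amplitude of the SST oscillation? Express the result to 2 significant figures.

Areal heat capacity C = 3.86×10^8 J m⁻² K⁻¹ (given).
Angular frequency ω = 2π / T = 2π / 3.15×10^7 s = 1.99×10^-7 s⁻¹.
√((Cω)² + λ²) = √((76.9)² + 2.25²) = 76.9 W/(m²·K).
Amplitude A = F₀ / √((Cω)²+λ²) = 262 / 76.9 = 3.41 K.

3.4 K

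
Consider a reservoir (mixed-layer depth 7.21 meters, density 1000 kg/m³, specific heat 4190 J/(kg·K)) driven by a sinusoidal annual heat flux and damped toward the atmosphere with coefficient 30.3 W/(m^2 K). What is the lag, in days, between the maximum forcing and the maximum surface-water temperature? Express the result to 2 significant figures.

Areal heat capacity C = ρ c_p D = 1000 × 4190 × 7.21 = 3.02×10^7 J/(m²·K).
ω = 2π / 3.15×10^7 s = 1.99×10^-7 s⁻¹.
Phase lag φ = arctan(Cω/λ) = arctan(6.02/30.3) = 0.196 rad.
Time lag = φ / ω = 0.196 / 1.99×10^-7 = 9.84×10^5 s = 11.4 days.

11 days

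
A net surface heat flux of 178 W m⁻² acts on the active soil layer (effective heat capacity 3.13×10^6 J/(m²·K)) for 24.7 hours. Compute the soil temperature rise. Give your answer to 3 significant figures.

Areal heat capacity C = 3.13×10^6 J/(m²·K) (given).
Net heat input Q = F Δt = 178 × (24.7 hours × 3600 s/hour) = 1.58×10^7 J/m².
ΔT = Q / C = 1.58×10^7 / 3.13×10^6 = 5.06 K.

5.06 K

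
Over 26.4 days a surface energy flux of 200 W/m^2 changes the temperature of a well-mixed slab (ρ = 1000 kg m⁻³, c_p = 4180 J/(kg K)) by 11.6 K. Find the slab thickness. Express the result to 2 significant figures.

Heat input Q = F Δt = 200 × 2.28×10^6 s = 4.56×10^8 J/m².
Required areal heat capacity C = Q / ΔT = 3.93×10^7 J/(m²·K).
Depth D = C / (ρ c_p) = 3.93×10^7 / (1000 × 4180) = 9.41 m.

9.4 m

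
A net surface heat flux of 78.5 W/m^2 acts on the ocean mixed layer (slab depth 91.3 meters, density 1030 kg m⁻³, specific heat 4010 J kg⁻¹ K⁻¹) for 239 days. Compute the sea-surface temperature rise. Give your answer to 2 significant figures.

Areal heat capacity C = ρ c_p D = 1030 × 4010 × 91.3 = 3.77×10^8 J/(m²·K).
Net heat input Q = F Δt = 78.5 × (239 days × 86400 s/day) = 1.62×10^9 J/m².
ΔT = Q / C = 1.62×10^9 / 3.77×10^8 = 4.30 K.

4.3 K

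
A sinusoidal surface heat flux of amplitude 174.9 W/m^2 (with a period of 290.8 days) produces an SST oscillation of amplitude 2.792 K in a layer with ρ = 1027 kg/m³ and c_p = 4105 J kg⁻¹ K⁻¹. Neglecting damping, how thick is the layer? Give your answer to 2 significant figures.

59 m

ω = 2π / 2.51×10^7 s = 2.50×10^-7 s⁻¹.
Required C = F₀ / (A ω) = 174.9 / (2.792 × 2.50×10^-7) = 2.50×10^8 J/(m²·K).
D = C / (ρ c_p) = 2.50×10^8 / (1027 × 4105) = 59.4 m.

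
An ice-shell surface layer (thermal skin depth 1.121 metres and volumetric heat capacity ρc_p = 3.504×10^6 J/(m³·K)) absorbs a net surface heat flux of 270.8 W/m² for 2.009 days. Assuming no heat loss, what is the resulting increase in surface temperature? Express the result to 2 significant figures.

Areal heat capacity C = ρc_p × D = 3.504×10^6 × 1.121 = 3.93×10^6 J/(m^2 K).
Net heat input Q = F Δt = 270.8 × (2.009 days × 86400 s/day) = 4.70×10^7 J/m².
ΔT = Q / C = 4.70×10^7 / 3.93×10^6 = 12.0 K.

12 K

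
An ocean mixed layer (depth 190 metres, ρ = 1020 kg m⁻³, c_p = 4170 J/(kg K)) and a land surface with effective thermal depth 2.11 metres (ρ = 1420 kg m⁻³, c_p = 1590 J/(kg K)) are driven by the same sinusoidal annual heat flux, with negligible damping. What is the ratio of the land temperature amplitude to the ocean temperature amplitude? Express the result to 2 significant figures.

C_ocean = 1020 × 4170 × 190 = 8.08×10^8 J/(m²·K).
C_land = 1420 × 1590 × 2.11 = 4.76×10^6 J/(m²·K).
Undamped amplitude ∝ 1/C, so A_land/A_ocean = C_ocean/C_land = 170.

170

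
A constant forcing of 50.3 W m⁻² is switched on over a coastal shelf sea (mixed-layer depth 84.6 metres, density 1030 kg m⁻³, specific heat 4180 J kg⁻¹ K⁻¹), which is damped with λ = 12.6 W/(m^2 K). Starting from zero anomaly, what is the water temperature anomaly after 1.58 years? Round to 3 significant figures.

Areal heat capacity C = ρ c_p D = 1030 × 4180 × 84.6 = 3.64×10^8 J m⁻² K⁻¹.
τ = C / λ = 3.64×10^8 / 12.6 = 2.89×10^7 s.
Equilibrium anomaly ΔT_eq = F / λ = 50.3 / 12.6 = 3.99 K.
t = 1.58 years = 4.99×10^7 s, so t/τ = 1.72.
ΔT(t) = ΔT_eq (1 − e^(−t/τ)) = 3.99 × (1 − e^−1.72) = 3.28 K.

3.28 K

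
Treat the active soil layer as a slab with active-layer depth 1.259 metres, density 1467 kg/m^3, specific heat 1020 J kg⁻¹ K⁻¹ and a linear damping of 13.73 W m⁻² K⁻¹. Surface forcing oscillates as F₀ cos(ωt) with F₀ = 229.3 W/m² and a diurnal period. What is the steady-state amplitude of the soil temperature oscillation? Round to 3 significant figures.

Areal heat capacity C = ρ c_p D = 1467 × 1020 × 1.259 = 1.88×10^6 J/(m²·K).
Angular frequency ω = 2π / T = 2π / 86400 s = 7.27×10^-5 s⁻¹.
√((Cω)² + λ²) = √((137)² + 13.73²) = 138 W/(m²·K).
Amplitude A = F₀ / √((Cω)²+λ²) = 229.3 / 138 = 1.67 K.

1.67 K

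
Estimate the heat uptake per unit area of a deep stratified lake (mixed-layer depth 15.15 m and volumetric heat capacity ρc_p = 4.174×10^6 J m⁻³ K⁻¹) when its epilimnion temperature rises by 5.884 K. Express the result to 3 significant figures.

Areal heat capacity C = ρc_p × D = 4.174×10^6 × 15.15 = 6.32×10^7 J m⁻² K⁻¹.
ΔQ = C ΔT = 6.32×10^7 × 5.884 = 3.72×10^8 J/m².

3.72×10^8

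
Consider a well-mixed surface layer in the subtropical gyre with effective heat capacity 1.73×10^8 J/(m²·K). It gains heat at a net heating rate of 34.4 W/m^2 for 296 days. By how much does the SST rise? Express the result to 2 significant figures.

Areal heat capacity C = 1.73×10^8 J/(m²·K) (given).
Net heat input Q = F Δt = 34.4 × (296 days × 86400 s/day) = 8.80×10^8 J/m².
ΔT = Q / C = 8.80×10^8 / 1.73×10^8 = 5.09 K.

5.1 K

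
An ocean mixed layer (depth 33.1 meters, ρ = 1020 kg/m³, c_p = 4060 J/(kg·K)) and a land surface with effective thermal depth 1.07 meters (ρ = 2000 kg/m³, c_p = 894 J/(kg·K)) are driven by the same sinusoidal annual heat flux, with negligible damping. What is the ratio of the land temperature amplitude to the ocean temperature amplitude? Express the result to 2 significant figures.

72

C_ocean = 1020 × 4060 × 33.1 = 1.37×10^8 J/(m²·K).
C_land = 2000 × 894 × 1.07 = 1.91×10^6 J/(m²·K).
Undamped amplitude ∝ 1/C, so A_land/A_ocean = C_ocean/C_land = 71.6.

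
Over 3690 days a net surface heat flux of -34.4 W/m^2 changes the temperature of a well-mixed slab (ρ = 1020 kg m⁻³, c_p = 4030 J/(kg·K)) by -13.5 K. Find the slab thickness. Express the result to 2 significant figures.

Heat input Q = F Δt = -34.4 × 3.19×10^8 s = -1.10×10^10 J/m².
Required areal heat capacity C = Q / ΔT = 8.12×10^8 J/(m²·K).
Depth D = C / (ρ c_p) = 8.12×10^8 / (1020 × 4030) = 198 m.

200 m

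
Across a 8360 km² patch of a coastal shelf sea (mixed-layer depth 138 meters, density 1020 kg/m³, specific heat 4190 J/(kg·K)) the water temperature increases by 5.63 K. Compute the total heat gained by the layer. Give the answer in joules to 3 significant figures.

2.78×10^19 J

Areal heat capacity C = ρ c_p D = 1020 × 4190 × 138 = 5.90×10^8 J/(m²·K).
Heat per unit area: q = C ΔT = 5.90×10^8 × 5.63 = 3.32×10^9 J/m².
Total heat: Q = q × A = 3.32×10^9 × (8360 × 10⁶ m²) = 2.78×10^19 J.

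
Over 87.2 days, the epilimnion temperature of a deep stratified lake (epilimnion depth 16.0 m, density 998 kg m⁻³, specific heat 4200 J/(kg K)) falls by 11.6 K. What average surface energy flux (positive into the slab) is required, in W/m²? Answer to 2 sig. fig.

-100

Areal heat capacity C = ρ c_p D = 998 × 4200 × 16.0 = 6.71×10^7 J/(m²·K).
Required heat per unit area: Q = C ΔT = 6.71×10^7 × -11.6 = -7.78×10^8 J/m².
Flux F = Q / Δt = -7.78×10^8 / 7.53×10^6 s = -103 W/m².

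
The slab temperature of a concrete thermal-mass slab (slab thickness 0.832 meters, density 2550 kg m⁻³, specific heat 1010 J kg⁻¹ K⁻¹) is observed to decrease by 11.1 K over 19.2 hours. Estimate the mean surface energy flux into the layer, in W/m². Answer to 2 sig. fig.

-340

Areal heat capacity C = ρ c_p D = 2550 × 1010 × 0.832 = 2.14×10^6 J/(m^2 K).
Required heat per unit area: Q = C ΔT = 2.14×10^6 × -11.1 = -2.38×10^7 J/m².
Flux F = Q / Δt = -2.38×10^7 / 69100 s = -344 W/m².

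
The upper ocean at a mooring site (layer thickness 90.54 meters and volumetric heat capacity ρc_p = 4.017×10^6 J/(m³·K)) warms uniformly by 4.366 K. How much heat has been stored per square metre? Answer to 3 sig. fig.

Areal heat capacity C = ρc_p × D = 4.017×10^6 × 90.54 = 3.64×10^8 J/(m²·K).
ΔQ = C ΔT = 3.64×10^8 × 4.366 = 1.59×10^9 J/m².

1.59×10^9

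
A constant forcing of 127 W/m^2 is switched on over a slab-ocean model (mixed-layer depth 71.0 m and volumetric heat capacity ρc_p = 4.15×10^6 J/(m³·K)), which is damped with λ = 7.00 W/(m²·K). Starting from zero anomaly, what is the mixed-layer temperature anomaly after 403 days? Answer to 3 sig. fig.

10.2 K

Areal heat capacity C = ρc_p × D = 4.15×10^6 × 71.0 = 2.95×10^8 J/(m^2 K).
τ = C / λ = 2.95×10^8 / 7.00 = 4.21×10^7 s.
Equilibrium anomaly ΔT_eq = F / λ = 127 / 7.00 = 18.1 K.
t = 403 days = 3.48×10^7 s, so t/τ = 0.827.
ΔT(t) = ΔT_eq (1 − e^(−t/τ)) = 18.1 × (1 − e^−0.827) = 10.2 K.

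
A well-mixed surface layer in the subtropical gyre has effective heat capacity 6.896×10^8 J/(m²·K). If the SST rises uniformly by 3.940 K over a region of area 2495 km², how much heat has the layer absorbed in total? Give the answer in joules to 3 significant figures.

Areal heat capacity C = 6.896×10^8 J/(m²·K) (given).
Heat per unit area: q = C ΔT = 6.90×10^8 × 3.940 = 2.72×10^9 J/m².
Total heat: Q = q × A = 2.72×10^9 × (2495 × 10⁶ m²) = 6.78×10^18 J.

6.78×10^18 J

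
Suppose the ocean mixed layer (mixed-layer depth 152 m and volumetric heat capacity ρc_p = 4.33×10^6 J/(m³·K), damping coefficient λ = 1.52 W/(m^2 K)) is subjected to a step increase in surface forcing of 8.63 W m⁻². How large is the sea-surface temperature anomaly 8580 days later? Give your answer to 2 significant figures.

4.7 K

Areal heat capacity C = ρc_p × D = 4.33×10^6 × 152 = 6.58×10^8 J/(m²·K).
τ = C / λ = 6.58×10^8 / 1.52 = 4.33×10^8 s.
Equilibrium anomaly ΔT_eq = F / λ = 8.63 / 1.52 = 5.68 K.
t = 8580 days = 7.41×10^8 s, so t/τ = 1.71.
ΔT(t) = ΔT_eq (1 − e^(−t/τ)) = 5.68 × (1 − e^−1.71) = 4.65 K.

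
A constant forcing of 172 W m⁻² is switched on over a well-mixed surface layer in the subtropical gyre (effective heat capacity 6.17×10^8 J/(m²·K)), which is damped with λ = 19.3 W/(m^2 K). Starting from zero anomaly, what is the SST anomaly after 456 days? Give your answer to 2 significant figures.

Areal heat capacity C = 6.17×10^8 J/(m²·K) (given).
τ = C / λ = 6.17×10^8 / 19.3 = 3.20×10^7 s.
Equilibrium anomaly ΔT_eq = F / λ = 172 / 19.3 = 8.91 K.
t = 456 days = 3.94×10^7 s, so t/τ = 1.23.
ΔT(t) = ΔT_eq (1 − e^(−t/τ)) = 8.91 × (1 − e^−1.23) = 6.31 K.

6.3 K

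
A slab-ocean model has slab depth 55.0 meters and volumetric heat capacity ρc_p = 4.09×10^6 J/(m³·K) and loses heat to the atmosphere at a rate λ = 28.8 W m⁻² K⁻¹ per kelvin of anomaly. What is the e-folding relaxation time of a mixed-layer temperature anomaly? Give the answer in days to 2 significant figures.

Areal heat capacity C = ρc_p × D = 4.09×10^6 × 55.0 = 2.25×10^8 J m⁻² K⁻¹.
Relaxation time τ = C / λ = 2.25×10^8 / 28.8 = 7.81×10^6 s.
In days: 7.81×10^6 s / (86400 s/day) = 90.4 days.

90 days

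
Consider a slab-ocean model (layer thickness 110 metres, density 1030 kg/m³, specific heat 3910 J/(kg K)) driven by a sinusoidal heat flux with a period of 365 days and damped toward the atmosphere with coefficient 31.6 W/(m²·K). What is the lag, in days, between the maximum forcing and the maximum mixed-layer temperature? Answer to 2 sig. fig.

71 days

Areal heat capacity C = ρ c_p D = 1030 × 3910 × 110 = 4.43×10^8 J m⁻² K⁻¹.
ω = 2π / 3.15×10^7 s = 1.99×10^-7 s⁻¹.
Phase lag φ = arctan(Cω/λ) = arctan(88.3/31.6) = 1.23 rad.
Time lag = φ / ω = 1.23 / 1.99×10^-7 = 6.16×10^6 s = 71.3 days.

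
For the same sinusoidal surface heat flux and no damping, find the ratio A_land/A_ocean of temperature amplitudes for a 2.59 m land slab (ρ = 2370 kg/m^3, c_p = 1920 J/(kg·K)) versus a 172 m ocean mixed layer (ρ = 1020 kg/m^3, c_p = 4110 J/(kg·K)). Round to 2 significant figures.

61

C_ocean = 1020 × 4110 × 172 = 7.21×10^8 J/(m²·K).
C_land = 2370 × 1920 × 2.59 = 1.18×10^7 J/(m²·K).
Undamped amplitude ∝ 1/C, so A_land/A_ocean = C_ocean/C_land = 61.2.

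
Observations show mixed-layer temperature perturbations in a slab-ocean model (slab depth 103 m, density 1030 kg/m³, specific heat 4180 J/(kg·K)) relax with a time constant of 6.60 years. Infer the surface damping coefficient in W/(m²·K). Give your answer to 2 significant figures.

2.1

Areal heat capacity C = ρ c_p D = 1030 × 4180 × 103 = 4.43×10^8 J/(m^2 K).
τ = 6.60 years = 2.08×10^8 s.
λ = C / τ = 4.43×10^8 / 2.08×10^8 = 2.13 W/(m²·K).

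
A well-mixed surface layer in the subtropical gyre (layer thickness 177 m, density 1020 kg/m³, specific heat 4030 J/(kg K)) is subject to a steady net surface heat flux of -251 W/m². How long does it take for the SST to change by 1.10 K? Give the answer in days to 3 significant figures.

Areal heat capacity C = ρ c_p D = 1020 × 4030 × 177 = 7.28×10^8 J/(m²·K).
Time required: Δt = C ΔT / F = 7.28×10^8 × -1.10 / -251 = 3.19×10^6 s.
In days: 3.19×10^6 s / (86400 s/day) = 36.9 days.

36.9 days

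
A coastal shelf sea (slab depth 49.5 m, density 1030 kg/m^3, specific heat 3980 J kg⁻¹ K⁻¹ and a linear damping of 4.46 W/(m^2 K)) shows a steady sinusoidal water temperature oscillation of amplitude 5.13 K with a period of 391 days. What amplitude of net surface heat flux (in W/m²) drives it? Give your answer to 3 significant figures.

Areal heat capacity C = ρ c_p D = 1030 × 3980 × 49.5 = 2.03×10^8 J m⁻² K⁻¹.
ω = 2π / 3.38×10^7 s = 1.86×10^-7 s⁻¹.
√((Cω)² + λ²) = √((37.7)² + 4.46²) = 38.0 W/(m²·K).
F₀ = A × √((Cω)²+λ²) = 5.13 × 38.0 = 195 W/m².

195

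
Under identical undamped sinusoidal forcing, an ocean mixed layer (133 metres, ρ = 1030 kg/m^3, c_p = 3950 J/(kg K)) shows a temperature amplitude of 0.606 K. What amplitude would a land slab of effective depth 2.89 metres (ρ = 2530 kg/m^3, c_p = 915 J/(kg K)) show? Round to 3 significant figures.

C_ocean = 5.41×10^8 J/(m²·K); C_land = 6.69×10^6 J/(m²·K).
A ∝ 1/C ⇒ A_land = A_ocean × C_ocean/C_land = 0.606 × 80.9 = 49.0 K.

49.0 K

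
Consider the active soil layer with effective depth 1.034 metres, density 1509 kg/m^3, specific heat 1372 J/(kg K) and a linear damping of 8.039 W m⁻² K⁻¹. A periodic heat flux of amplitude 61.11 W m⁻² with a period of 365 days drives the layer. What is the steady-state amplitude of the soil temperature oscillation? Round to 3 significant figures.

7.59 K

Areal heat capacity C = ρ c_p D = 1509 × 1372 × 1.034 = 2.14×10^6 J/(m²·K).
Angular frequency ω = 2π / T = 2π / 3.15×10^7 s = 1.99×10^-7 s⁻¹.
√((Cω)² + λ²) = √((0.427)² + 8.039²) = 8.05 W/(m²·K).
Amplitude A = F₀ / √((Cω)²+λ²) = 61.11 / 8.05 = 7.59 K.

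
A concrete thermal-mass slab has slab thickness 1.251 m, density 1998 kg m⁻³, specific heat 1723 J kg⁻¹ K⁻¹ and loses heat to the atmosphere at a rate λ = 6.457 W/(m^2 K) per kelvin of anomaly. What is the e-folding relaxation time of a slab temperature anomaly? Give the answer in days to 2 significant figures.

7.7 days

Areal heat capacity C = ρ c_p D = 1998 × 1723 × 1.251 = 4.31×10^6 J/(m^2 K).
Relaxation time τ = C / λ = 4.31×10^6 / 6.457 = 6.67×10^5 s.
In days: 6.67×10^5 s / (86400 s/day) = 7.72 days.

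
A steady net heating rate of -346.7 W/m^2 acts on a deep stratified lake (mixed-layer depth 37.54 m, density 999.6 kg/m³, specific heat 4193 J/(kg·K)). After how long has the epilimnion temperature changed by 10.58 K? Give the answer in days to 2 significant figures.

56 days

Areal heat capacity C = ρ c_p D = 999.6 × 4193 × 37.54 = 1.57×10^8 J/(m²·K).
Time required: Δt = C ΔT / F = 1.57×10^8 × -10.58 / -346.7 = 4.80×10^6 s.
In days: 4.80×10^6 s / (86400 s/day) = 55.6 days.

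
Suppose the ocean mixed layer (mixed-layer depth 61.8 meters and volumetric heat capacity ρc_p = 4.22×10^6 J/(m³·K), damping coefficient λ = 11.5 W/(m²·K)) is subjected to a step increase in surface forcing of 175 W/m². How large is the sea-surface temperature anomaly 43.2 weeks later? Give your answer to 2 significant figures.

10 K

Areal heat capacity C = ρc_p × D = 4.22×10^6 × 61.8 = 2.61×10^8 J/(m^2 K).
τ = C / λ = 2.61×10^8 / 11.5 = 2.27×10^7 s.
Equilibrium anomaly ΔT_eq = F / λ = 175 / 11.5 = 15.2 K.
t = 43.2 weeks = 2.61×10^7 s, so t/τ = 1.15.
ΔT(t) = ΔT_eq (1 − e^(−t/τ)) = 15.2 × (1 − e^−1.15) = 10.4 K.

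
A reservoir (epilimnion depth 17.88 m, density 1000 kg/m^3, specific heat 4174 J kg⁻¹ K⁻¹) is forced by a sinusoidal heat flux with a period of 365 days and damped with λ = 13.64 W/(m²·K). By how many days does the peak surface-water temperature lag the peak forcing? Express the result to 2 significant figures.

Areal heat capacity C = ρ c_p D = 1000 × 4174 × 17.88 = 7.46×10^7 J m⁻² K⁻¹.
ω = 2π / 3.15×10^7 s = 1.99×10^-7 s⁻¹.
Phase lag φ = arctan(Cω/λ) = arctan(14.9/13.64) = 0.828 rad.
Time lag = φ / ω = 0.828 / 1.99×10^-7 = 4.16×10^6 s = 48.1 days.

48 days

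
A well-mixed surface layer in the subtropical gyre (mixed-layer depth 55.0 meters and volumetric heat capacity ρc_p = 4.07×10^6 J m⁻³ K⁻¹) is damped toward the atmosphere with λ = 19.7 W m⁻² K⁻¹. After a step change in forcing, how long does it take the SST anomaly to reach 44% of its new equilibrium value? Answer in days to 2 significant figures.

Areal heat capacity C = ρc_p × D = 4.07×10^6 × 55.0 = 2.24×10^8 J/(m²·K).
τ = C / λ = 2.24×10^8 / 19.7 = 1.14×10^7 s.
Fraction reached: 1 − e^(−t/τ) = 0.44 ⇒ t = −τ ln(1 − 0.44) = τ × 0.580.
t = 6.59×10^6 s = 76.3 days.

76 days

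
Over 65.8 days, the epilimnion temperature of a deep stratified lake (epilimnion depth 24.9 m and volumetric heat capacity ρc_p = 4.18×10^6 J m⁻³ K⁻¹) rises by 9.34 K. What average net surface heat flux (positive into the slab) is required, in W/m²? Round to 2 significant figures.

Areal heat capacity C = ρc_p × D = 4.18×10^6 × 24.9 = 1.04×10^8 J m⁻² K⁻¹.
Required heat per unit area: Q = C ΔT = 1.04×10^8 × 9.34 = 9.72×10^8 J/m².
Flux F = Q / Δt = 9.72×10^8 / 5.69×10^6 s = 171 W/m².

170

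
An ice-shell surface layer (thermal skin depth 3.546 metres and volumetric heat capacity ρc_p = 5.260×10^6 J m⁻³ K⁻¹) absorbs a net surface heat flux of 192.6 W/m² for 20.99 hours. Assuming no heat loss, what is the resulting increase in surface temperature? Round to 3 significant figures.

0.780 K

Areal heat capacity C = ρc_p × D = 5.260×10^6 × 3.546 = 1.87×10^7 J m⁻² K⁻¹.
Net heat input Q = F Δt = 192.6 × (20.99 hours × 3600 s/hour) = 1.46×10^7 J/m².
ΔT = Q / C = 1.46×10^7 / 1.87×10^7 = 0.780 K.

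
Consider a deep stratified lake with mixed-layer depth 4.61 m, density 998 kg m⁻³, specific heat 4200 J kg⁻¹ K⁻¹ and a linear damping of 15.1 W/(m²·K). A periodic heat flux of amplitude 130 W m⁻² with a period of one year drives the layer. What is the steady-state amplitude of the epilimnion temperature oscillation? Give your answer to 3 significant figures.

8.34 K

Areal heat capacity C = ρ c_p D = 998 × 4200 × 4.61 = 1.93×10^7 J/(m²·K).
Angular frequency ω = 2π / T = 2π / 3.15×10^7 s = 1.99×10^-7 s⁻¹.
√((Cω)² + λ²) = √((3.85)² + 15.1²) = 15.6 W/(m²·K).
Amplitude A = F₀ / √((Cω)²+λ²) = 130 / 15.6 = 8.34 K.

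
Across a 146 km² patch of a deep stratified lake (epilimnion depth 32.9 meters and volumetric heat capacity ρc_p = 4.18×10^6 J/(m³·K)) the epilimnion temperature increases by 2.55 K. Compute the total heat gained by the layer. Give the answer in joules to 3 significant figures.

5.12×10^16 J

Areal heat capacity C = ρc_p × D = 4.18×10^6 × 32.9 = 1.38×10^8 J/(m²·K).
Heat per unit area: q = C ΔT = 1.38×10^8 × 2.55 = 3.51×10^8 J/m².
Total heat: Q = q × A = 3.51×10^8 × (146 × 10⁶ m²) = 5.12×10^16 J.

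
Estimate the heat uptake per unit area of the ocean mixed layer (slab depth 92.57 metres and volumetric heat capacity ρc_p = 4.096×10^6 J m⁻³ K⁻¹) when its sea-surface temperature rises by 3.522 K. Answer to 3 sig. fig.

1.34×10^9

Areal heat capacity C = ρc_p × D = 4.096×10^6 × 92.57 = 3.79×10^8 J/(m²·K).
ΔQ = C ΔT = 3.79×10^8 × 3.522 = 1.34×10^9 J/m².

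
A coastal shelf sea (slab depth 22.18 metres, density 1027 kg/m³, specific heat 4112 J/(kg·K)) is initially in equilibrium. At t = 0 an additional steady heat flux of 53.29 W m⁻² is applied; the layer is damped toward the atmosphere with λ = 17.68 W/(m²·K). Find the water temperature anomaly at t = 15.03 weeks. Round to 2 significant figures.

2.5 K

Areal heat capacity C = ρ c_p D = 1027 × 4112 × 22.18 = 9.37×10^7 J/(m²·K).
τ = C / λ = 9.37×10^7 / 17.68 = 5.30×10^6 s.
Equilibrium anomaly ΔT_eq = F / λ = 53.29 / 17.68 = 3.01 K.
t = 15.03 weeks = 9.09×10^6 s, so t/τ = 1.72.
ΔT(t) = ΔT_eq (1 − e^(−t/τ)) = 3.01 × (1 − e^−1.72) = 2.47 K.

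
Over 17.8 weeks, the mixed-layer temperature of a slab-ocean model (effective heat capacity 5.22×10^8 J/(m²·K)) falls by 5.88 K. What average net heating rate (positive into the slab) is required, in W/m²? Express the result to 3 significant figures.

Areal heat capacity C = 5.22×10^8 J/(m²·K) (given).
Required heat per unit area: Q = C ΔT = 5.22×10^8 × -5.88 = -3.07×10^9 J/m².
Flux F = Q / Δt = -3.07×10^9 / 1.08×10^7 s = -285 W/m².

-285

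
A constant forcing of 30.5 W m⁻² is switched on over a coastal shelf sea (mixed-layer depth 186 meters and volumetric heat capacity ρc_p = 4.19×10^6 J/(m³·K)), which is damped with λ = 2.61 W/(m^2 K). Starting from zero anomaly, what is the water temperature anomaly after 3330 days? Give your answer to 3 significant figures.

Areal heat capacity C = ρc_p × D = 4.19×10^6 × 186 = 7.79×10^8 J/(m^2 K).
τ = C / λ = 7.79×10^8 / 2.61 = 2.99×10^8 s.
Equilibrium anomaly ΔT_eq = F / λ = 30.5 / 2.61 = 11.7 K.
t = 3330 days = 2.88×10^8 s, so t/τ = 0.964.
ΔT(t) = ΔT_eq (1 − e^(−t/τ)) = 11.7 × (1 − e^−0.964) = 7.23 K.

7.23 K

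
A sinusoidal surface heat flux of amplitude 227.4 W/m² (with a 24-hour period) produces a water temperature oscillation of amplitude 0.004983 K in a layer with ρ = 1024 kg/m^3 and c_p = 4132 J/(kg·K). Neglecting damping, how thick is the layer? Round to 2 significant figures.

150 m

ω = 2π / 86400 s = 7.27×10^-5 s⁻¹.
Required C = F₀ / (A ω) = 227.4 / (0.004983 × 7.27×10^-5) = 6.28×10^8 J/(m²·K).
D = C / (ρ c_p) = 6.28×10^8 / (1024 × 4132) = 148 m.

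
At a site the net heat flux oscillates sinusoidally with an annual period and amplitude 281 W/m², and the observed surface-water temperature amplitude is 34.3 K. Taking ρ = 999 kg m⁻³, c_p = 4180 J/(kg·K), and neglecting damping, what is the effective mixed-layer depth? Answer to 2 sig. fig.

9.8 m

ω = 2π / 3.15×10^7 s = 1.99×10^-7 s⁻¹.
Required C = F₀ / (A ω) = 281 / (34.3 × 1.99×10^-7) = 4.11×10^7 J/(m²·K).
D = C / (ρ c_p) = 4.11×10^7 / (999 × 4180) = 9.85 m.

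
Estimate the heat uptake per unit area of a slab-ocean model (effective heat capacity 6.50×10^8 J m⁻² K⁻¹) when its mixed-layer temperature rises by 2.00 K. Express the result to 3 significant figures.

1.30×10^9

Areal heat capacity C = 6.50×10^8 J m⁻² K⁻¹ (given).
ΔQ = C ΔT = 6.50×10^8 × 2.00 = 1.30×10^9 J/m².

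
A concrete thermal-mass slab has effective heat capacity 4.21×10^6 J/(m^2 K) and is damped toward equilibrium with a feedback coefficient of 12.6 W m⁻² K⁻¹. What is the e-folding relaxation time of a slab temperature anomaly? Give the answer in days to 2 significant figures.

3.9 days

Areal heat capacity C = 4.21×10^6 J/(m^2 K) (given).
Relaxation time τ = C / λ = 4.21×10^6 / 12.6 = 3.34×10^5 s.
In days: 3.34×10^5 s / (86400 s/day) = 3.87 days.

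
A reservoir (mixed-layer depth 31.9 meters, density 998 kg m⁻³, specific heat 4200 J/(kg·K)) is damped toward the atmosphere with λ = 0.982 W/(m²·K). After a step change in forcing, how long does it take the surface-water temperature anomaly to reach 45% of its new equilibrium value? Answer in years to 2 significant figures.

Areal heat capacity C = ρ c_p D = 998 × 4200 × 31.9 = 1.34×10^8 J/(m^2 K).
τ = C / λ = 1.34×10^8 / 0.982 = 1.36×10^8 s.
Fraction reached: 1 − e^(−t/τ) = 0.45 ⇒ t = −τ ln(1 − 0.45) = τ × 0.598.
t = 8.14×10^7 s = 2.58 years.

2.6 years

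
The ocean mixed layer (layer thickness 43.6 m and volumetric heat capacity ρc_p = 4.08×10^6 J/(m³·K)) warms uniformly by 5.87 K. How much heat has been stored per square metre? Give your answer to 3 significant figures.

1.04×10^9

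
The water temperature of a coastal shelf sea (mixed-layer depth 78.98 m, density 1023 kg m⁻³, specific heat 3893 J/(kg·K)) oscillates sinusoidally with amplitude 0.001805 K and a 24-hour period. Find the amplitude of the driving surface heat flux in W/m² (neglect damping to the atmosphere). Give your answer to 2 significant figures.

41

Areal heat capacity C = ρ c_p D = 1023 × 3893 × 78.98 = 3.15×10^8 J/(m^2 K).
ω = 2π / 86400 s = 7.27×10^-5 s⁻¹.
Cω = 3.15×10^8 × 7.27×10^-5 = 22900 W/(m²·K).
F₀ = A × Cω = 0.001805 × 22900 = 41.3 W/m².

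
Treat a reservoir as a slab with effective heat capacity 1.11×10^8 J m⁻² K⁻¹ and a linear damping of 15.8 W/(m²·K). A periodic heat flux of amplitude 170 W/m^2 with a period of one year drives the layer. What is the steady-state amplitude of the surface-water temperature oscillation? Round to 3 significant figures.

Areal heat capacity C = 1.11×10^8 J m⁻² K⁻¹ (given).
Angular frequency ω = 2π / T = 2π / 3.15×10^7 s = 1.99×10^-7 s⁻¹.
√((Cω)² + λ²) = √((22.1)² + 15.8²) = 27.2 W/(m²·K).
Amplitude A = F₀ / √((Cω)²+λ²) = 170 / 27.2 = 6.25 K.

6.25 K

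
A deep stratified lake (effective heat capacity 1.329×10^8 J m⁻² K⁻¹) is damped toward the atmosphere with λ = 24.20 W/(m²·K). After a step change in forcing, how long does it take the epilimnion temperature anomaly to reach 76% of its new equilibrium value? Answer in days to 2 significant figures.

91 days

Areal heat capacity C = 1.329×10^8 J m⁻² K⁻¹ (given).
τ = C / λ = 1.33×10^8 / 24.20 = 5.49×10^6 s.
Fraction reached: 1 − e^(−t/τ) = 0.76 ⇒ t = −τ ln(1 − 0.76) = τ × 1.43.
t = 7.84×10^6 s = 90.7 days.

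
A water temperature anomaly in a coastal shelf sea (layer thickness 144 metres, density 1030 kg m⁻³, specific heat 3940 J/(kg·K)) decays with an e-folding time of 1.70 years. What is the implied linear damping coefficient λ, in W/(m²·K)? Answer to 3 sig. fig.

10.9

Areal heat capacity C = ρ c_p D = 1030 × 3940 × 144 = 5.84×10^8 J m⁻² K⁻¹.
τ = 1.70 years = 5.36×10^7 s.
λ = C / τ = 5.84×10^8 / 5.36×10^7 = 10.9 W/(m²·K).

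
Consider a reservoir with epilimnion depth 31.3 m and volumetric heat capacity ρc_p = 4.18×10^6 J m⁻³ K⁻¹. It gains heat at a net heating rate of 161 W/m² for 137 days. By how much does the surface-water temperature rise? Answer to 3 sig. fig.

14.6 K

Areal heat capacity C = ρc_p × D = 4.18×10^6 × 31.3 = 1.31×10^8 J/(m²·K).
Net heat input Q = F Δt = 161 × (137 days × 86400 s/day) = 1.91×10^9 J/m².
ΔT = Q / C = 1.91×10^9 / 1.31×10^8 = 14.6 K.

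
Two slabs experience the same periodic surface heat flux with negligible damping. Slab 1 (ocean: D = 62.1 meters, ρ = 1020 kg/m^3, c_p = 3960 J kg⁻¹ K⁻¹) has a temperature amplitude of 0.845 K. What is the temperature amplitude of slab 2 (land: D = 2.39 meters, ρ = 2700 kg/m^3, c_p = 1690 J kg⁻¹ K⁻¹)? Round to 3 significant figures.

19.4 K

C_ocean = 2.51×10^8 J/(m²·K); C_land = 1.09×10^7 J/(m²·K).
A ∝ 1/C ⇒ A_land = A_ocean × C_ocean/C_land = 0.845 × 23.0 = 19.4 K.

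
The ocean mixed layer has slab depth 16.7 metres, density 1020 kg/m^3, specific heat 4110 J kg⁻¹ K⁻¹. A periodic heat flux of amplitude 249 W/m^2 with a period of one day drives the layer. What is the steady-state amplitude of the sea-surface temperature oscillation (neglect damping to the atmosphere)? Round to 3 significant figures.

Areal heat capacity C = ρ c_p D = 1020 × 4110 × 16.7 = 7.00×10^7 J/(m^2 K).
Angular frequency ω = 2π / T = 2π / 86400 s = 7.27×10^-5 s⁻¹.
Cω = 7.00×10^7 × 7.27×10^-5 = 5090 W/(m²·K).
Amplitude A = F₀ / (Cω) = 249 / 5090 = 0.0489 K.

0.0489 K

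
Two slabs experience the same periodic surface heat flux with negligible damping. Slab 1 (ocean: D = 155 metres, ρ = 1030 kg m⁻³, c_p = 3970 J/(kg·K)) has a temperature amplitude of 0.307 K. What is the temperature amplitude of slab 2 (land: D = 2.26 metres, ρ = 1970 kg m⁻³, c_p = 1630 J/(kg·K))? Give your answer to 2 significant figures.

27 K

C_ocean = 6.34×10^8 J/(m²·K); C_land = 7.26×10^6 J/(m²·K).
A ∝ 1/C ⇒ A_land = A_ocean × C_ocean/C_land = 0.307 × 87.3 = 26.8 K.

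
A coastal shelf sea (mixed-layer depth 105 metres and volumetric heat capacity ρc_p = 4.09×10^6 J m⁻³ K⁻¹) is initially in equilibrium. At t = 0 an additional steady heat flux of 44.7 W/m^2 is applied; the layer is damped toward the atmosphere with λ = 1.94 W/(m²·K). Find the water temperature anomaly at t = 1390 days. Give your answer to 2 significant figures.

9.6 K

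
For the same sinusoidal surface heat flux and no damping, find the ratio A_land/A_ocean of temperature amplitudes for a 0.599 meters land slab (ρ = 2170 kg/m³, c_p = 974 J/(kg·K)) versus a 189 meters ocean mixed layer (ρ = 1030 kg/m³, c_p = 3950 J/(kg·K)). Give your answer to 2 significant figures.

C_ocean = 1030 × 3950 × 189 = 7.69×10^8 J/(m²·K).
C_land = 2170 × 974 × 0.599 = 1.27×10^6 J/(m²·K).
Undamped amplitude ∝ 1/C, so A_land/A_ocean = C_ocean/C_land = 607.

610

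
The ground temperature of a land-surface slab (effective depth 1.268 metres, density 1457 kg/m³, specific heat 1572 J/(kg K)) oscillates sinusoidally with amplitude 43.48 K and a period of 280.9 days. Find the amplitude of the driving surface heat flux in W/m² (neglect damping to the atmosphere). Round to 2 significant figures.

Areal heat capacity C = ρ c_p D = 1457 × 1572 × 1.268 = 2.90×10^6 J/(m^2 K).
ω = 2π / 2.43×10^7 s = 2.59×10^-7 s⁻¹.
Cω = 2.90×10^6 × 2.59×10^-7 = 0.752 W/(m²·K).
F₀ = A × Cω = 43.48 × 0.752 = 32.7 W/m².

33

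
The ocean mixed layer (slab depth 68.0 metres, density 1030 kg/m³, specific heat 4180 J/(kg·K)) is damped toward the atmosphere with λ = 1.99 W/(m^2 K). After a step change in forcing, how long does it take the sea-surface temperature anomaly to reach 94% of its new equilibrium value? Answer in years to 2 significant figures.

13 years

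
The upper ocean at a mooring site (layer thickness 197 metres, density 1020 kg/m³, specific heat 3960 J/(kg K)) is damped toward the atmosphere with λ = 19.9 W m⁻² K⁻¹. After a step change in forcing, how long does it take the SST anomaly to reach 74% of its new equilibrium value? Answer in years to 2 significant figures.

1.7 years

Areal heat capacity C = ρ c_p D = 1020 × 3960 × 197 = 7.96×10^8 J/(m^2 K).
τ = C / λ = 7.96×10^8 / 19.9 = 4.00×10^7 s.
Fraction reached: 1 − e^(−t/τ) = 0.74 ⇒ t = −τ ln(1 − 0.74) = τ × 1.35.
t = 5.39×10^7 s = 1.71 years.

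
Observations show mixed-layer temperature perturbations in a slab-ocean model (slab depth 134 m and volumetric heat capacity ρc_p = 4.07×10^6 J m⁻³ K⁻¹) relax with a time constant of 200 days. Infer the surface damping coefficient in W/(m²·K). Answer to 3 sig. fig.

31.6

Areal heat capacity C = ρc_p × D = 4.07×10^6 × 134 = 5.45×10^8 J/(m^2 K).
τ = 200 days = 1.73×10^7 s.
λ = C / τ = 5.45×10^8 / 1.73×10^7 = 31.6 W/(m²·K).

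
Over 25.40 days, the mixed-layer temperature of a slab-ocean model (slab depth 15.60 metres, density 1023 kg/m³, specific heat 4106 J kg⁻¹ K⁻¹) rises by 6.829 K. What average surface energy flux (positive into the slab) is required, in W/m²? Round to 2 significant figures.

Areal heat capacity C = ρ c_p D = 1023 × 4106 × 15.60 = 6.55×10^7 J/(m^2 K).
Required heat per unit area: Q = C ΔT = 6.55×10^7 × 6.829 = 4.47×10^8 J/m².
Flux F = Q / Δt = 4.47×10^8 / 2.19×10^6 s = 204 W/m².

200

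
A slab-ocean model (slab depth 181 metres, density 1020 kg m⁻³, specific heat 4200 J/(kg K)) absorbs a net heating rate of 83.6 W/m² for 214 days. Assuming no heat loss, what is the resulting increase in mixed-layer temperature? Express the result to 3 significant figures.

Areal heat capacity C = ρ c_p D = 1020 × 4200 × 181 = 7.75×10^8 J/(m²·K).
Net heat input Q = F Δt = 83.6 × (214 days × 86400 s/day) = 1.55×10^9 J/m².
ΔT = Q / C = 1.55×10^9 / 7.75×10^8 = 1.99 K.

1.99 K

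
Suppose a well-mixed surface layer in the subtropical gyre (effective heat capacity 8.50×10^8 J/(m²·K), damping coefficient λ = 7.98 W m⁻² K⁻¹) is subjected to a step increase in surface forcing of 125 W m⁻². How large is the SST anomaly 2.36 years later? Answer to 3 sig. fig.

Areal heat capacity C = 8.50×10^8 J/(m²·K) (given).
τ = C / λ = 8.50×10^8 / 7.98 = 1.07×10^8 s.
Equilibrium anomaly ΔT_eq = F / λ = 125 / 7.98 = 15.7 K.
t = 2.36 years = 7.45×10^7 s, so t/τ = 0.699.
ΔT(t) = ΔT_eq (1 − e^(−t/τ)) = 15.7 × (1 − e^−0.699) = 7.88 K.

7.88 K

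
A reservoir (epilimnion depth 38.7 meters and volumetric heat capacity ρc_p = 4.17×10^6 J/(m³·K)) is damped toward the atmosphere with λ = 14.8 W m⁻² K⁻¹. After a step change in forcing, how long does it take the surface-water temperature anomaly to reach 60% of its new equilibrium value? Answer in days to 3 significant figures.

116 days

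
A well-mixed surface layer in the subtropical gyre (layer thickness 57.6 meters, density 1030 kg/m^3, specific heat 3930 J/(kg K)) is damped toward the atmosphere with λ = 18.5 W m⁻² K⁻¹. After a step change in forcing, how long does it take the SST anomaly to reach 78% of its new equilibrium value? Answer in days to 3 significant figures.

Areal heat capacity C = ρ c_p D = 1030 × 3930 × 57.6 = 2.33×10^8 J m⁻² K⁻¹.
τ = C / λ = 2.33×10^8 / 18.5 = 1.26×10^7 s.
Fraction reached: 1 − e^(−t/τ) = 0.78 ⇒ t = −τ ln(1 − 0.78) = τ × 1.51.
t = 1.91×10^7 s = 221 days.

221 days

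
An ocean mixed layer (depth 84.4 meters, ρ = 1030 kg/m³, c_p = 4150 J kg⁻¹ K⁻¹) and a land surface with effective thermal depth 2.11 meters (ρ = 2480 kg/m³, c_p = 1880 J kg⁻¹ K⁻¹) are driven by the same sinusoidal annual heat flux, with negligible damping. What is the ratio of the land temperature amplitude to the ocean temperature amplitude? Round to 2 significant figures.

37

C_ocean = 1030 × 4150 × 84.4 = 3.61×10^8 J/(m²·K).
C_land = 2480 × 1880 × 2.11 = 9.84×10^6 J/(m²·K).
Undamped amplitude ∝ 1/C, so A_land/A_ocean = C_ocean/C_land = 36.7.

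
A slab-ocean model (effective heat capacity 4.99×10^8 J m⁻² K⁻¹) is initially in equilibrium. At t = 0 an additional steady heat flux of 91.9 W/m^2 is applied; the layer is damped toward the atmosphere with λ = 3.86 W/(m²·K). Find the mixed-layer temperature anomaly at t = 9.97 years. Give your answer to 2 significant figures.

Areal heat capacity C = 4.99×10^8 J m⁻² K⁻¹ (given).
τ = C / λ = 4.99×10^8 / 3.86 = 1.29×10^8 s.
Equilibrium anomaly ΔT_eq = F / λ = 91.9 / 3.86 = 23.8 K.
t = 9.97 years = 3.15×10^8 s, so t/τ = 2.43.
ΔT(t) = ΔT_eq (1 − e^(−t/τ)) = 23.8 × (1 − e^−2.43) = 21.7 K.

22 K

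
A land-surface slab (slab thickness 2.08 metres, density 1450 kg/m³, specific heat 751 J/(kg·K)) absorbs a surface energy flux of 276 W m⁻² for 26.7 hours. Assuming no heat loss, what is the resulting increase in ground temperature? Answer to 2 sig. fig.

12 K

Areal heat capacity C = ρ c_p D = 1450 × 751 × 2.08 = 2.27×10^6 J/(m²·K).
Net heat input Q = F Δt = 276 × (26.7 hours × 3600 s/hour) = 2.65×10^7 J/m².
ΔT = Q / C = 2.65×10^7 / 2.27×10^6 = 11.7 K.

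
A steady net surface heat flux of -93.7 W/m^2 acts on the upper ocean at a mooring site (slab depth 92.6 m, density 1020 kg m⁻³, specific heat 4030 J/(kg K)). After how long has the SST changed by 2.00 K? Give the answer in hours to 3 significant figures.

Areal heat capacity C = ρ c_p D = 1020 × 4030 × 92.6 = 3.81×10^8 J m⁻² K⁻¹.
Time required: Δt = C ΔT / F = 3.81×10^8 × -2.00 / -93.7 = 8.12×10^6 s.
In hours: 8.12×10^6 s / (3600 s/hour) = 2260 hours.

2260 hours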